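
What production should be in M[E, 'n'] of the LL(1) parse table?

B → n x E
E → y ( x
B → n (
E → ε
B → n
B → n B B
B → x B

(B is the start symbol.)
E → ε

To find M[E, 'n'], we find productions for E where 'n' is in the predict set (PREDICT(N → α) = (FIRST(α) \ {ε}) ∪ (FOLLOW(N) if α ⇒* ε)).

Relevant sets:
  FOLLOW(E) = { $, 'n', 'x' }

E → y ( x: PREDICT = { 'y' }
E → ε: PREDICT = { $, 'n', 'x' }
  'n' is in predict set, so this production goes in M[E, 'n']

M[E, 'n'] = E → ε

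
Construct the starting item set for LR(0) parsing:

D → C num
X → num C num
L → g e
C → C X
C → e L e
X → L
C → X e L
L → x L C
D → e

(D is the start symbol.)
{ [C → . C X], [C → . X e L], [C → . e L e], [D → . C num], [D → . e], [D' → . D], [L → . g e], [L → . x L C], [X → . L], [X → . num C num] }

First, augment the grammar with D' → D
I₀ = CLOSURE({ [D' → . D] }):
  [D' → . D] has the dot before D: add [D → . C num], [D → . e]
  [D → . C num] has the dot before C: add [C → . C X], [C → . e L e], [C → . X e L]
  [C → . X e L] has the dot before X: add [X → . num C num], [X → . L]
  [X → . L] has the dot before L: add [L → . g e], [L → . x L C]
No further items can be added.

I₀ = { [C → . C X], [C → . X e L], [C → . e L e], [D → . C num], [D → . e], [D' → . D], [L → . g e], [L → . x L C], [X → . L], [X → . num C num] }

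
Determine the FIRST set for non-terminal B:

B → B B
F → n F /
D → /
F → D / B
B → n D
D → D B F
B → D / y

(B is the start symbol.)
To compute FIRST(B), examine every production with B on the left-hand side, reading each right-hand side left to right until a non-nullable symbol is reached.

FIRST sets of the other non-terminals involved (by the same procedure, iterated to a fixed point):
  FIRST(D) = { '/' }

From B → B B:
  - B is the symbol being defined: contributes nothing new
    B is not nullable, so stop
From B → n D:
  - n is a terminal: add 'n' and stop
From B → D / y:
  - D is a non-terminal: add FIRST(D) \ {ε} = { '/' }
    D is not nullable, so stop

Collecting: FIRST(B) = { '/', 'n' }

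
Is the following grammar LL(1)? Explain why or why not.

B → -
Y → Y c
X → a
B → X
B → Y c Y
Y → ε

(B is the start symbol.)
A grammar is LL(1) if for each non-terminal N with multiple productions, the predict sets of those productions are pairwise disjoint, where PREDICT(N → α) = (FIRST(α) \ {ε}) ∪ (FOLLOW(N) if α ⇒* ε).

Relevant sets:
  FIRST(X) = { 'a' }
  FIRST(Y) = { 'c', ε }
  FOLLOW(Y) = { $, 'c' }

For B:
  PREDICT(B → '-') = { '-' }
  PREDICT(B → X) = { 'a' }
  PREDICT(B → Y c Y) = { 'c' }
For Y:
  PREDICT(Y → Y c) = { 'c' }
  PREDICT(Y → ε) = { $, 'c' }
X has a single production, so nothing to check there.

Conflict found: Predict set conflict for Y: { 'c' }
The grammar is NOT LL(1).

Answer: No. Predict set conflict for Y: { 'c' }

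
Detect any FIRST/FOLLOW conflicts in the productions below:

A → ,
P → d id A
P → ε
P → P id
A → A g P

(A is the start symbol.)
Yes. P → P id with FOLLOW(P) on { 'id' }

Nullable non-terminals: P.
FIRST sets used below: FIRST(P) = { 'd', 'id', ε }

P: nullable alternative(s) P → ε; FOLLOW(P) = { $, 'g', 'id' }
  P → d id A: FIRST \ {ε} = { 'd' } — disjoint from FOLLOW(P)
  P → ε: FIRST \ {ε} = { } — this is the only nullable alternative, skip
  P → P id: FIRST \ {ε} = { 'd', 'id' } — overlaps FOLLOW(P) on { 'id' }: CONFLICT

A has no nullable alternative, so no FIRST/FOLLOW check is needed there.

So the grammar has 1 FIRST/FOLLOW conflict (marked CONFLICT above).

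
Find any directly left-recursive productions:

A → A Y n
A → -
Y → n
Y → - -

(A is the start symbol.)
A → A Y n: LEFT RECURSIVE (starts with A)
A → -: starts with '-'
Y → n: starts with n
Y → - -: starts with '-'

The grammar has direct left recursion on: A.

Answer: Yes, A is left-recursive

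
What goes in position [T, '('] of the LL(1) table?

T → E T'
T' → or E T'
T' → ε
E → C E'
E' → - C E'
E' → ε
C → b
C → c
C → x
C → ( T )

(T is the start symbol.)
T → E T'

To find M[T, '('], we find productions for T where '(' is in the predict set (PREDICT(N → α) = (FIRST(α) \ {ε}) ∪ (FOLLOW(N) if α ⇒* ε)).

Relevant sets:
  FIRST(E) = { '(', 'b', 'c', 'x' }

T → E T': PREDICT = { '(', 'b', 'c', 'x' }
  '(' is in predict set, so this production goes in M[T, '(']

M[T, '('] = T → E T'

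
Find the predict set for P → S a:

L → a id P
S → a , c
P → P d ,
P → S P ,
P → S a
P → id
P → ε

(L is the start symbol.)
PREDICT(P → S a) = (FIRST(RHS) \ {ε}) ∪ (FOLLOW(P) if ε ∈ FIRST(RHS), i.e. RHS ⇒* ε)
FIRST(S) = { 'a' }
FIRST(S a) = { 'a' }
ε ∉ FIRST(S a), so FOLLOW(P) is not added.
PREDICT(P → S a) = { 'a' }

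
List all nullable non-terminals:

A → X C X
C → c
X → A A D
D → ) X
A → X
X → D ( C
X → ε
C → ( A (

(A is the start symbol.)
{ 'A', 'X' }

A non-terminal is nullable if it can derive ε (the empty string): either it has an ε-production, or it has a production whose right-hand side consists entirely of nullable non-terminals.

ε-productions: X → ε
So X is immediately nullable.
A → X: every symbol on the right is nullable, so A is nullable too.
No further non-terminal can be added: every production for the remaining non-terminals contains a terminal or a non-nullable non-terminal.
Nullable = { 'A', 'X' }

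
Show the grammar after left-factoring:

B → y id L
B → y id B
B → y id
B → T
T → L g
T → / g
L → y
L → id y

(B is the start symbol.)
Left-factoring transforms A → αβ₁ | αβ₂ into A → αA' and A' → β₁ | β₂
(α is the longest common prefix among the alternatives). Repeat until
no nonterminal has two alternatives with a common prefix.

Round 1: B has alternatives sharing prefix 'y id'. Introduce B': B → y id B'
  Add: B' → L
  Add: B' → B
  Add: B' → ε

No remaining common prefixes — done.

Resulting grammar:
B → y id B'
B' → L
B' → B
B' → ε
B → T
T → L g
T → / g
L → y
L → id y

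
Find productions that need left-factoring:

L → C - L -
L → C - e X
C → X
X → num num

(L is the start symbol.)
Yes, L has productions with common prefix 'C -'

Left-factoring is needed when two productions for the same non-terminal
share a common prefix on the right-hand side.

Productions for L:
  L → C - L -
  L → C - e X

Found common prefix 'C -' in productions for L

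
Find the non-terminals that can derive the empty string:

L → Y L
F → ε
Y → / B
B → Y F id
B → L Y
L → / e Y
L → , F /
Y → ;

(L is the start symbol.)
ε-productions: F → ε
So F is immediately nullable.
No further non-terminal can be added: every production for the remaining non-terminals contains a terminal or a non-nullable non-terminal.
Nullable = { 'F' }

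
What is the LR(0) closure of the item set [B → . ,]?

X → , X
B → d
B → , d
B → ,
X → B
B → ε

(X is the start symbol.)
Start with: [B → . ,]
The dot precedes the terminal ',', so nothing is added.

CLOSURE = { [B → . ,] }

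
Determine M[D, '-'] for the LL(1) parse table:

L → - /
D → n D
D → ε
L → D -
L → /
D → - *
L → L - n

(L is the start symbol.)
D → ε, D → - *

To find M[D, '-'], we find productions for D where '-' is in the predict set (PREDICT(N → α) = (FIRST(α) \ {ε}) ∪ (FOLLOW(N) if α ⇒* ε)).

Relevant sets:
  FOLLOW(D) = { '-' }

D → n D: PREDICT = { 'n' }
D → ε: PREDICT = { '-' }
  '-' is in predict set, so this production goes in M[D, '-']
D → - *: PREDICT = { '-' }
  '-' is in predict set, so this production goes in M[D, '-']

M[D, '-'] = D → ε, D → - *  (a multiply-defined cell — the grammar is not LL(1))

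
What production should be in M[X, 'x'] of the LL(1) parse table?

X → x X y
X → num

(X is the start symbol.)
To find M[X, 'x'], we find productions for X where 'x' is in the predict set (PREDICT(N → α) = (FIRST(α) \ {ε}) ∪ (FOLLOW(N) if α ⇒* ε)).

X → x X y: PREDICT = { 'x' }
  'x' is in predict set, so this production goes in M[X, 'x']
X → num: PREDICT = { 'num' }

M[X, 'x'] = X → x X y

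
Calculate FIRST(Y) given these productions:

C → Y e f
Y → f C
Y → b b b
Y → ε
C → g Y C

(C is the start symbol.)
From Y → f C:
  - f is a terminal: add 'f' and stop
From Y → b b b:
  - b is a terminal: add 'b' and stop
From Y → ε:
  - ε-production, so ε ∈ FIRST(Y)

Collecting: FIRST(Y) = { 'b', 'f', ε }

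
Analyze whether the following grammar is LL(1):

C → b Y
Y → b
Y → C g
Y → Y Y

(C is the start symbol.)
A grammar is LL(1) if for each non-terminal N with multiple productions, the predict sets of those productions are pairwise disjoint, where PREDICT(N → α) = (FIRST(α) \ {ε}) ∪ (FOLLOW(N) if α ⇒* ε).

Relevant sets:
  FIRST(C) = { 'b' }
  FIRST(Y) = { 'b' }

For Y:
  PREDICT(Y → b) = { 'b' }
  PREDICT(Y → C g) = { 'b' }
  PREDICT(Y → Y Y) = { 'b' }
C has a single production, so nothing to check there.

Conflict found: Predict set conflict for Y: { 'b' }
The grammar is NOT LL(1).

Answer: No. Predict set conflict for Y: { 'b' }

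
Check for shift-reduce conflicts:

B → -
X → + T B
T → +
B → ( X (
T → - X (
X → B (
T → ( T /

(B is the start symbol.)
A shift-reduce conflict occurs when an LR(0) state has both:
  - a complete (reduce) item [A → α .] (dot at the end), and
  - a shift item [B → β . c γ] (dot before a terminal).

Augment with B' → B and build the canonical LR(0) collection (I0 = CLOSURE({[B' → . B]}), then GOTO on every symbol after a dot until no new states appear). It has 18 states:
  I0: { [B → . ( X (], [B → . -], [B' → . B] }  — shift
  I1: { [B → ( . X (], [B → . ( X (], [B → . -], [X → . + T B], [X → . B (] }  — shift
  I2: { [B → - .] }  — reduce
  I3: { [B' → B .] }  — accept
  I4: { [T → . ( T /], [T → . +], [T → . - X (], [X → + . T B] }  — shift
  I5: { [X → B . (] }  — shift
  I6: { [B → ( X . (] }  — shift
  I7: { [B → ( X ( .] }  — reduce
  I8: { [X → B ( .] }  — reduce
  I9: { [T → ( . T /], [T → . ( T /], [T → . +], [T → . - X (] }  — shift
  I10: { [T → + .] }  — reduce
  I11: { [B → . ( X (], [B → . -], [T → - . X (], [X → . + T B], [X → . B (] }  — shift
  I12: { [B → . ( X (], [B → . -], [X → + T . B] }  — shift
  I13: { [X → + T B .] }  — reduce
  I14: { [T → - X . (] }  — shift
  I15: { [T → - X ( .] }  — reduce
  I16: { [T → ( T . /] }  — shift
  I17: { [T → ( T / .] }  — reduce

No state contains both a complete item and a shift item.

Answer: No shift-reduce conflicts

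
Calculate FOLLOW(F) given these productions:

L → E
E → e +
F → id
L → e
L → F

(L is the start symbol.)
To compute FOLLOW(F), find every occurrence of F on a right-hand side N → α F β: add FIRST(β) \ {ε}, and if β is empty or nullable also add FOLLOW(N). Iterate to a fixed point.

In L → F: F is at the end, add FOLLOW(L)

The FOLLOW sets referred to above (computed the same way, to a fixed point):
  FOLLOW(L) = { $ }

Taking the union: FOLLOW(F) = { $ }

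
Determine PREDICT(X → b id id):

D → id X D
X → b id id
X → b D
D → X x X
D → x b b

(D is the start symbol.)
{ 'b' }

PREDICT(X → b id id) = (FIRST(RHS) \ {ε}) ∪ (FOLLOW(X) if ε ∈ FIRST(RHS), i.e. RHS ⇒* ε)
FIRST(b id id) = { 'b' }
ε ∉ FIRST(b id id), so FOLLOW(X) is not added.
PREDICT(X → b id id) = { 'b' }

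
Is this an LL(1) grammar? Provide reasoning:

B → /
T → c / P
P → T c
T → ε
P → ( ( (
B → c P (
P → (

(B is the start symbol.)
No. Predict set conflict for T: { 'c' }

A grammar is LL(1) if for each non-terminal N with multiple productions, the predict sets of those productions are pairwise disjoint, where PREDICT(N → α) = (FIRST(α) \ {ε}) ∪ (FOLLOW(N) if α ⇒* ε).

Relevant sets:
  FIRST(T) = { 'c', ε }
  FOLLOW(T) = { 'c' }

For B:
  PREDICT(B → '/') = { '/' }
  PREDICT(B → c P '(') = { 'c' }
For T:
  PREDICT(T → c '/' P) = { 'c' }
  PREDICT(T → ε) = { 'c' }
For P:
  PREDICT(P → T c) = { 'c' }
  PREDICT(P → '(' '(' '(') = { '(' }
  PREDICT(P → '(') = { '(' }

Conflict found: Predict set conflict for T: { 'c' }
The grammar is NOT LL(1).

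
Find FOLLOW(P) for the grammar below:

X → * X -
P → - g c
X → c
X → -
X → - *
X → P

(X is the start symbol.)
{ $, '-' }

In X → P: P is at the end, add FOLLOW(X)

The FOLLOW sets referred to above (computed the same way, to a fixed point):
  FOLLOW(X) = { $, '-' }

Taking the union: FOLLOW(P) = { $, '-' }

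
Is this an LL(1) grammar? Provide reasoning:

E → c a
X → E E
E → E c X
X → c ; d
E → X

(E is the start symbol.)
No. Predict set conflict for E: { 'c' }

Relevant sets:
  FIRST(E) = { 'c' }
  FIRST(X) = { 'c' }

For E:
  PREDICT(E → c a) = { 'c' }
  PREDICT(E → E c X) = { 'c' }
  PREDICT(E → X) = { 'c' }
For X:
  PREDICT(X → E E) = { 'c' }
  PREDICT(X → c ';' d) = { 'c' }

Conflict found: Predict set conflict for E: { 'c' }
The grammar is NOT LL(1).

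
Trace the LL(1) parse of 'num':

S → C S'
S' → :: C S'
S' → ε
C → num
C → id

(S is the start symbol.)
Stack is shown with the top on the left.

Stack     Input  Action
-----------------------
S $       num $  output S → C S'
C S' $    num $  output C → num
num S' $  num $  match 'num'
S' $      $      output S' → ε
$         $      accept

The string is accepted.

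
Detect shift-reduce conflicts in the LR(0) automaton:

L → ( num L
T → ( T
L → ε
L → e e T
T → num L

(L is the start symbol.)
Yes — I0: [L → .] vs [L → . ( num L]; I7: [L → .] vs [L → . ( num L]; I10: [L → .] vs [L → . ( num L]

A shift-reduce conflict occurs when an LR(0) state has both:
  - a complete (reduce) item [A → α .] (dot at the end), and
  - a shift item [B → β . c γ] (dot before a terminal).

Augment with L' → L and build the canonical LR(0) collection (I0 = CLOSURE({[L' → . L]}), then GOTO on every symbol after a dot until no new states appear). It has 12 states:
  I0: { [L → . ( num L], [L → . e e T], [L → .], [L' → . L] }  — shift, reduce
  I1: { [L → ( . num L] }  — shift
  I2: { [L' → L .] }  — accept
  I3: { [L → e . e T] }  — shift
  I4: { [L → e e . T], [T → . ( T], [T → . num L] }  — shift
  I5: { [T → ( . T], [T → . ( T], [T → . num L] }  — shift
  I6: { [L → e e T .] }  — reduce
  I7: { [L → . ( num L], [L → . e e T], [L → .], [T → num . L] }  — shift, reduce
  I8: { [T → num L .] }  — reduce
  I9: { [T → ( T .] }  — reduce
  I10: { [L → ( num . L], [L → . ( num L], [L → . e e T], [L → .] }  — shift, reduce
  I11: { [L → ( num L .] }  — reduce

I0 contains reduce item [L → .] and shift items [L → . ( num L], [L → . e e T] — shift-reduce conflict.
I7 contains reduce item [L → .] and shift items [L → . ( num L], [L → . e e T] — shift-reduce conflict.
I10 contains reduce item [L → .] and shift items [L → . ( num L], [L → . e e T] — shift-reduce conflict.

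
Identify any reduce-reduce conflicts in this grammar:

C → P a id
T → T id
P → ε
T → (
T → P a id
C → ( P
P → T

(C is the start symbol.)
Yes — I1: [P → .] vs [T → ( .]; I7: [C → P a id .] vs [T → P a id .]

A reduce-reduce conflict occurs when an LR(0) state has two complete items [A → α .] and [B → β .] — both call for a reduction, and with no lookahead the parser cannot choose between them.

Augment with C' → C and build the canonical LR(0) collection (I0 = CLOSURE({[C' → . C]}), then GOTO on every symbol after a dot until no new states appear). It has 12 states:
  I0: { [C → . ( P], [C → . P a id], [C' → . C], [P → . T], [P → .], [T → . (], [T → . P a id], [T → . T id] }  — shift, reduce
  I1: { [C → ( . P], [P → . T], [P → .], [T → ( .], [T → . (], [T → . P a id], [T → . T id] }  — shift, 2 reduces
  I2: { [C' → C .] }  — accept
  I3: { [C → P . a id], [T → P . a id] }  — shift
  I4: { [P → T .], [T → T . id] }  — shift, reduce
  I5: { [T → T id .] }  — reduce
  I6: { [C → P a . id], [T → P a . id] }  — shift
  I7: { [C → P a id .], [T → P a id .] }  — 2 reduces
  I8: { [T → ( .] }  — reduce
  I9: { [C → ( P .], [T → P . a id] }  — shift, reduce
  I10: { [T → P a . id] }  — shift
  I11: { [T → P a id .] }  — reduce

I1 contains complete items [P → .], [T → ( .] — reduce-reduce conflict.
I7 contains complete items [C → P a id .], [T → P a id .] — reduce-reduce conflict.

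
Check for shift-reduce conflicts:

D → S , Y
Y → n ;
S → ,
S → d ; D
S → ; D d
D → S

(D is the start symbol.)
Yes — I4: [D → S .] vs [D → S . , Y]

A shift-reduce conflict occurs when an LR(0) state has both:
  - a complete (reduce) item [A → α .] (dot at the end), and
  - a shift item [B → β . c γ] (dot before a terminal).

Augment with D' → D and build the canonical LR(0) collection (I0 = CLOSURE({[D' → . D]}), then GOTO on every symbol after a dot until no new states appear). It has 14 states:
  I0: { [D → . S , Y], [D → . S], [D' → . D], [S → . ,], [S → . ; D d], [S → . d ; D] }  — shift
  I1: { [S → , .] }  — reduce
  I2: { [D → . S , Y], [D → . S], [S → . ,], [S → . ; D d], [S → . d ; D], [S → ; . D d] }  — shift
  I3: { [D' → D .] }  — accept
  I4: { [D → S . , Y], [D → S .] }  — shift, reduce
  I5: { [S → d . ; D] }  — shift
  I6: { [D → . S , Y], [D → . S], [S → . ,], [S → . ; D d], [S → . d ; D], [S → d ; . D] }  — shift
  I7: { [S → d ; D .] }  — reduce
  I8: { [D → S , . Y], [Y → . n ;] }  — shift
  I9: { [D → S , Y .] }  — reduce
  I10: { [Y → n . ;] }  — shift
  I11: { [Y → n ; .] }  — reduce
  I12: { [S → ; D . d] }  — shift
  I13: { [S → ; D d .] }  — reduce

I4 contains reduce item [D → S .] and shift item [D → S . , Y] — shift-reduce conflict.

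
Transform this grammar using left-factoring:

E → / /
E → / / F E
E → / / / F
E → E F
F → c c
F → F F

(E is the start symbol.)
Left-factoring transforms A → αβ₁ | αβ₂ into A → αA' and A' → β₁ | β₂
(α is the longest common prefix among the alternatives). Repeat until
no nonterminal has two alternatives with a common prefix.

Round 1: E has alternatives sharing prefix '/ /'. Introduce E': E → / / E'
  Add: E' → ε
  Add: E' → F E
  Add: E' → / F

No remaining common prefixes — done.

Resulting grammar:
E → / / E'
E' → ε
E' → F E
E' → / F
E → E F
F → c c
F → F F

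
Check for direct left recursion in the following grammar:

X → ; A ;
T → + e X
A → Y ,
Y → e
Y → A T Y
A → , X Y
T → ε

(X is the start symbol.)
No direct left recursion

Direct left recursion occurs when N → N α for some non-terminal N (the right-hand side begins with the left-hand side itself).

X → ; A ;: starts with ';'
T → + e X: starts with '+'
A → Y ,: starts with Y
Y → e: starts with e
Y → A T Y: starts with A
A → , X Y: starts with ','
T → ε: starts with ε

No direct left recursion found.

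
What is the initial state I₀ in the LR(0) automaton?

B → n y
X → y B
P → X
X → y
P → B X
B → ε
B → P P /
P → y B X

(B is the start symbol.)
{ [B → . P P /], [B → . n y], [B → .], [B' → . B], [P → . B X], [P → . X], [P → . y B X], [X → . y B], [X → . y] }

First, augment the grammar with B' → B
I₀ = CLOSURE({ [B' → . B] }):
  [B' → . B] has the dot before B: add [B → . n y], [B → .], [B → . P P /]
  [B → . P P /] has the dot before P: add [P → . X], [P → . B X], [P → . y B X]
  [P → . X] has the dot before X: add [X → . y B], [X → . y]
No further items can be added.

I₀ = { [B → . P P /], [B → . n y], [B → .], [B' → . B], [P → . B X], [P → . X], [P → . y B X], [X → . y B], [X → . y] }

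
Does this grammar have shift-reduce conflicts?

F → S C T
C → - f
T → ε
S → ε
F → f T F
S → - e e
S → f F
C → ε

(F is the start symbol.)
Yes — I0: [S → .] vs [F → . f T F]; I3: [C → .] vs [C → . - f]; I4: [S → .] vs [F → . f T F]; I6: [S → .] vs [F → . f T F]

Augment with F' → F and build the canonical LR(0) collection (I0 = CLOSURE({[F' → . F]}), then GOTO on every symbol after a dot until no new states appear). It has 14 states:
  I0: { [F → . S C T], [F → . f T F], [F' → . F], [S → . - e e], [S → . f F], [S → .] }  — shift, reduce
  I1: { [S → - . e e] }  — shift
  I2: { [F' → F .] }  — accept
  I3: { [C → . - f], [C → .], [F → S . C T] }  — shift, reduce
  I4: { [F → . S C T], [F → . f T F], [F → f . T F], [S → . - e e], [S → . f F], [S → .], [S → f . F], [T → .] }  — shift, 2 reduces
  I5: { [S → f F .] }  — reduce
  I6: { [F → . S C T], [F → . f T F], [F → f T . F], [S → . - e e], [S → . f F], [S → .] }  — shift, reduce
  I7: { [F → f T F .] }  — reduce
  I8: { [C → - . f] }  — shift
  I9: { [F → S C . T], [T → .] }  — reduce
  I10: { [F → S C T .] }  — reduce
  I11: { [C → - f .] }  — reduce
  I12: { [S → - e . e] }  — shift
  I13: { [S → - e e .] }  — reduce

I0 contains reduce item [S → .] and shift items [F → . f T F], [S → . - e e], [S → . f F] — shift-reduce conflict.
I3 contains reduce item [C → .] and shift item [C → . - f] — shift-reduce conflict.
I4 contains reduce items [S → .], [T → .] and shift items [F → . f T F], [S → . - e e], [S → . f F] — shift-reduce conflict.
I6 contains reduce item [S → .] and shift items [F → . f T F], [S → . - e e], [S → . f F] — shift-reduce conflict.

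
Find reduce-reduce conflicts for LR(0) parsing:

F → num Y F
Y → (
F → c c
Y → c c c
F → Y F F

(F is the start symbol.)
A reduce-reduce conflict occurs when an LR(0) state has two complete items [A → α .] and [B → β .] — both call for a reduction, and with no lookahead the parser cannot choose between them.

Augment with F' → F and build the canonical LR(0) collection (I0 = CLOSURE({[F' → . F]}), then GOTO on every symbol after a dot until no new states appear). It has 14 states:
  I0: { [F → . Y F F], [F → . c c], [F → . num Y F], [F' → . F], [Y → . (], [Y → . c c c] }  — shift
  I1: { [Y → ( .] }  — reduce
  I2: { [F' → F .] }  — accept
  I3: { [F → . Y F F], [F → . c c], [F → . num Y F], [F → Y . F F], [Y → . (], [Y → . c c c] }  — shift
  I4: { [F → c . c], [Y → c . c c] }  — shift
  I5: { [F → num . Y F], [Y → . (], [Y → . c c c] }  — shift
  I6: { [F → . Y F F], [F → . c c], [F → . num Y F], [F → num Y . F], [Y → . (], [Y → . c c c] }  — shift
  I7: { [Y → c . c c] }  — shift
  I8: { [Y → c c . c] }  — shift
  I9: { [Y → c c c .] }  — reduce
  I10: { [F → num Y F .] }  — reduce
  I11: { [F → c c .], [Y → c c . c] }  — shift, reduce
  I12: { [F → . Y F F], [F → . c c], [F → . num Y F], [F → Y F . F], [Y → . (], [Y → . c c c] }  — shift
  I13: { [F → Y F F .] }  — reduce

No state contains more than one complete item.

Answer: No reduce-reduce conflicts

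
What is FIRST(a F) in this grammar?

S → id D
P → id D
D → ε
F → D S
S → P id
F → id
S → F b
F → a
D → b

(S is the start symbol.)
{ 'a' }

To compute FIRST(a F), process the symbols left to right:
Symbol a is a terminal. Add 'a' and stop.
FIRST(a F) = { 'a' }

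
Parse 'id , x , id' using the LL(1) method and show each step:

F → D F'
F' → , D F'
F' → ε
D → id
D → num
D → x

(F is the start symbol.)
LL(1) parsing maintains a stack (initially the start symbol over $) and the input. At each step: if the stack top is a terminal, match it against the current input token; if it is a non-terminal N, replace it with the RHS of M[N, lookahead] (the unique production whose predict set contains the lookahead).

Stack is shown with the top on the left.

Stack     Input          Action
-------------------------------
F $       id , x , id $  output F → D F'
D F' $    id , x , id $  output D → id
id F' $   id , x , id $  match 'id'
F' $      , x , id $     output F' → , D F'
, D F' $  , x , id $     match ','
D F' $    x , id $       output D → x
x F' $    x , id $       match 'x'
F' $      , id $         output F' → , D F'
, D F' $  , id $         match ','
D F' $    id $           output D → id
id F' $   id $           match 'id'
F' $      $              output F' → ε
$         $              accept

The string is accepted.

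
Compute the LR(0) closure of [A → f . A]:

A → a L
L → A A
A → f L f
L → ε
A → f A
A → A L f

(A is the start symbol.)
To compute CLOSURE, for each item [A → α.Bβ] where B is a non-terminal, add [B → .γ] for all productions B → γ; repeat for the newly added items until nothing changes.

Start with: [A → f . A]
  [A → f . A] has the dot before A: add [A → . a L], [A → . f L f], [A → . f A], [A → . A L f]
No further items can be added.

CLOSURE = { [A → . A L f], [A → . a L], [A → . f A], [A → . f L f], [A → f . A] }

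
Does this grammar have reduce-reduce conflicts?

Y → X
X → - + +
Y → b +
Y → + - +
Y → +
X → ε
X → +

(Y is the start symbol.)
Yes — I1: [X → + .] vs [Y → + .]

A reduce-reduce conflict occurs when an LR(0) state has two complete items [A → α .] and [B → β .] — both call for a reduction, and with no lookahead the parser cannot choose between them.

Augment with Y' → Y and build the canonical LR(0) collection (I0 = CLOSURE({[Y' → . Y]}), then GOTO on every symbol after a dot until no new states appear). It has 11 states:
  I0: { [X → . +], [X → . - + +], [X → .], [Y → . + - +], [Y → . +], [Y → . X], [Y → . b +], [Y' → . Y] }  — shift, reduce
  I1: { [X → + .], [Y → + . - +], [Y → + .] }  — shift, 2 reduces
  I2: { [X → - . + +] }  — shift
  I3: { [Y → X .] }  — reduce
  I4: { [Y' → Y .] }  — accept
  I5: { [Y → b . +] }  — shift
  I6: { [Y → b + .] }  — reduce
  I7: { [X → - + . +] }  — shift
  I8: { [X → - + + .] }  — reduce
  I9: { [Y → + - . +] }  — shift
  I10: { [Y → + - + .] }  — reduce

I1 contains complete items [X → + .], [Y → + .] — reduce-reduce conflict.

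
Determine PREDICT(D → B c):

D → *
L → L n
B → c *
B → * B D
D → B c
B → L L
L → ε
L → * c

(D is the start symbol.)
PREDICT(D → B c) = (FIRST(RHS) \ {ε}) ∪ (FOLLOW(D) if ε ∈ FIRST(RHS), i.e. RHS ⇒* ε)
FIRST(B) = { '*', 'c', 'n', ε }
FIRST(B c) = { '*', 'c', 'n' }
ε ∉ FIRST(B c), so FOLLOW(D) is not added.
PREDICT(D → B c) = { '*', 'c', 'n' }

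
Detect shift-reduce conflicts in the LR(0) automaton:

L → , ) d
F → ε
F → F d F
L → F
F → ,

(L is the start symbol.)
Yes — I0: [F → .] vs [F → . ,]; I1: [F → , .] vs [L → , . ) d]; I2: [L → F .] vs [F → F . d F]; I4: [F → .] vs [F → . ,]; I6: [F → F d F .] vs [F → F . d F]

A shift-reduce conflict occurs when an LR(0) state has both:
  - a complete (reduce) item [A → α .] (dot at the end), and
  - a shift item [B → β . c γ] (dot before a terminal).

Augment with L' → L and build the canonical LR(0) collection (I0 = CLOSURE({[L' → . L]}), then GOTO on every symbol after a dot until no new states appear). It has 9 states:
  I0: { [F → . ,], [F → . F d F], [F → .], [L → . , ) d], [L → . F], [L' → . L] }  — shift, reduce
  I1: { [F → , .], [L → , . ) d] }  — shift, reduce
  I2: { [F → F . d F], [L → F .] }  — shift, reduce
  I3: { [L' → L .] }  — accept
  I4: { [F → . ,], [F → . F d F], [F → .], [F → F d . F] }  — shift, reduce
  I5: { [F → , .] }  — reduce
  I6: { [F → F . d F], [F → F d F .] }  — shift, reduce
  I7: { [L → , ) . d] }  — shift
  I8: { [L → , ) d .] }  — reduce

I0 contains reduce item [F → .] and shift items [F → . ,], [L → . , ) d] — shift-reduce conflict.
I1 contains reduce item [F → , .] and shift item [L → , . ) d] — shift-reduce conflict.
I2 contains reduce item [L → F .] and shift item [F → F . d F] — shift-reduce conflict.
I4 contains reduce item [F → .] and shift item [F → . ,] — shift-reduce conflict.
I6 contains reduce item [F → F d F .] and shift item [F → F . d F] — shift-reduce conflict.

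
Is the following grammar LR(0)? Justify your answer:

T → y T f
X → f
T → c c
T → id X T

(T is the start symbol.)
Yes, the grammar is LR(0)

A grammar is LR(0) if no state in the canonical LR(0) collection has:
  - both a shift item (dot before a terminal) and a complete item (shift-reduce conflict), or
  - two or more complete items (reduce-reduce conflict; the accept item [T' → T .] counts as a complete item here).

Augment with T' → T and build the canonical LR(0) collection (I0 = CLOSURE({[T' → . T]}), then GOTO on every symbol after a dot until no new states appear). It has 11 states:
  I0: { [T → . c c], [T → . id X T], [T → . y T f], [T' → . T] }  — shift
  I1: { [T' → T .] }  — accept
  I2: { [T → c . c] }  — shift
  I3: { [T → id . X T], [X → . f] }  — shift
  I4: { [T → . c c], [T → . id X T], [T → . y T f], [T → y . T f] }  — shift
  I5: { [T → y T . f] }  — shift
  I6: { [T → y T f .] }  — reduce
  I7: { [T → . c c], [T → . id X T], [T → . y T f], [T → id X . T] }  — shift
  I8: { [X → f .] }  — reduce
  I9: { [T → id X T .] }  — reduce
  I10: { [T → c c .] }  — reduce

Every state is either a pure shift/goto state or contains exactly one complete item and nothing to shift — no conflicts. The grammar is LR(0).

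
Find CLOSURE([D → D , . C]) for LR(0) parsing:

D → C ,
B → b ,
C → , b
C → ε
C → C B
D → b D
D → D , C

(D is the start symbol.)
Start with: [D → D , . C]
  [D → D , . C] has the dot before C: add [C → . , b], [C → .], [C → . C B]
No further items can be added.

CLOSURE = { [C → . , b], [C → . C B], [C → .], [D → D , . C] }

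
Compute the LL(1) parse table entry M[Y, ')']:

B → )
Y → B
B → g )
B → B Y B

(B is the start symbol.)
Y → B

To find M[Y, ')'], we find productions for Y where ')' is in the predict set (PREDICT(N → α) = (FIRST(α) \ {ε}) ∪ (FOLLOW(N) if α ⇒* ε)).

Relevant sets:
  FIRST(B) = { ')', 'g' }

Y → B: PREDICT = { ')', 'g' }
  ')' is in predict set, so this production goes in M[Y, ')']

M[Y, ')'] = Y → B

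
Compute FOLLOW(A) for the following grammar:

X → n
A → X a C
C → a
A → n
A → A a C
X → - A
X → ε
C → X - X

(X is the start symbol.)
{ $, '-', 'a' }

In A → A a C: A is followed by a C, add FIRST(a C) \ {ε} = { 'a' }
In X → - A: A is at the end, add FOLLOW(X)

The FOLLOW sets referred to above (computed the same way, to a fixed point):
  FOLLOW(X) = { $, '-', 'a' }

Taking the union: FOLLOW(A) = { $, '-', 'a' }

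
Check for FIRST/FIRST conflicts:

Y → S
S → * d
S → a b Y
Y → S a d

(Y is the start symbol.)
A FIRST/FIRST conflict occurs when two productions N → α and N → β for the same non-terminal have FIRST(α) ∩ FIRST(β) ≠ ∅ (with ε ∈ FIRST of a nullable right-hand side, so two nullable alternatives also conflict).

FIRST sets of the non-terminals at (or reachable through a nullable prefix from) the front of some alternative:
  FIRST(S) = { '*', 'a' }

Productions for Y:
  Y → S: FIRST = { '*', 'a' }
  Y → S a d: FIRST = { '*', 'a' }
Productions for S:
  S → * d: FIRST = { '*' }
  S → a b Y: FIRST = { 'a' }

Conflict for Y: Y → S and Y → S a d
  Overlap: { '*', 'a' }

Answer: Yes. Y → S / Y → S a d on { '*', 'a' }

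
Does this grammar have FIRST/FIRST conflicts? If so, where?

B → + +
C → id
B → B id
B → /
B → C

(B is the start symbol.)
FIRST sets of the non-terminals at (or reachable through a nullable prefix from) the front of some alternative:
  FIRST(B) = { '+', '/', 'id' }
  FIRST(C) = { 'id' }

Productions for B:
  B → + +: FIRST = { '+' }
  B → B id: FIRST = { '+', '/', 'id' }
  B → /: FIRST = { '/' }
  B → C: FIRST = { 'id' }
C has only one production, so no FIRST/FIRST conflict is possible there.

Conflict for B: B → + + and B → B id
  Overlap: { '+' }
Conflict for B: B → B id and B → /
  Overlap: { '/' }
Conflict for B: B → B id and B → C
  Overlap: { 'id' }

Answer: Yes. B → '+' '+' / B → B id on { '+' }; B → B id / B → '/' on { '/' }; B → B id / B → C on { 'id' }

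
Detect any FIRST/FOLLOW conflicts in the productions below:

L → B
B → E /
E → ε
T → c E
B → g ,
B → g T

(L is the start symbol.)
A FIRST/FOLLOW conflict occurs when a non-terminal N has a nullable alternative N → β (β ⇒* ε) and another alternative N → α with FIRST(α) ∩ FOLLOW(N) ≠ ∅: on such a lookahead the parser cannot decide between expanding α and letting N vanish via β.

Nullable non-terminals: E.
E has a nullable alternative but only one production, so nothing to check.

B, L, T have no nullable alternative, so no FIRST/FOLLOW check is needed there.

No FIRST/FOLLOW conflicts found.

Answer: No FIRST/FOLLOW conflicts.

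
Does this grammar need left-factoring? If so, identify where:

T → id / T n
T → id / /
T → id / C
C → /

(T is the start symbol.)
Yes, T has productions with common prefix 'id /'

Left-factoring is needed when two productions for the same non-terminal
share a common prefix on the right-hand side.

Productions for T:
  T → id / T n
  T → id / /
  T → id / C

Found common prefix 'id /' in productions for T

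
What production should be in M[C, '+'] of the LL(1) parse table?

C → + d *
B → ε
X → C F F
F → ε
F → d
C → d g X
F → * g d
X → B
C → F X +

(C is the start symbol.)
C → + d *, C → F X +

To find M[C, '+'], we find productions for C where '+' is in the predict set (PREDICT(N → α) = (FIRST(α) \ {ε}) ∪ (FOLLOW(N) if α ⇒* ε)).

Relevant sets:
  FIRST(F) = { '*', 'd', ε }
  FIRST(X) = { '*', '+', 'd', ε }

C → + d *: PREDICT = { '+' }
  '+' is in predict set, so this production goes in M[C, '+']
C → d g X: PREDICT = { 'd' }
C → F X +: PREDICT = { '*', '+', 'd' }
  '+' is in predict set, so this production goes in M[C, '+']

M[C, '+'] = C → + d *, C → F X +  (a multiply-defined cell — the grammar is not LL(1))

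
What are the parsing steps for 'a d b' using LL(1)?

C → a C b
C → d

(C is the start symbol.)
Stack is shown with the top on the left.

Stack    Input    Action
------------------------
C $      a d b $  output C → a C b
a C b $  a d b $  match 'a'
C b $    d b $    output C → d
d b $    d b $    match 'd'
b $      b $      match 'b'
$        $        accept

The string is accepted.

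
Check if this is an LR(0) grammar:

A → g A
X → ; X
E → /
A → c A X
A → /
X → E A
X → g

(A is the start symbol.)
Augment with A' → A and build the canonical LR(0) collection (I0 = CLOSURE({[A' → . A]}), then GOTO on every symbol after a dot until no new states appear). It has 14 states:
  I0: { [A → . /], [A → . c A X], [A → . g A], [A' → . A] }  — shift
  I1: { [A → / .] }  — reduce
  I2: { [A' → A .] }  — accept
  I3: { [A → . /], [A → . c A X], [A → . g A], [A → c . A X] }  — shift
  I4: { [A → . /], [A → . c A X], [A → . g A], [A → g . A] }  — shift
  I5: { [A → g A .] }  — reduce
  I6: { [A → c A . X], [E → . /], [X → . ; X], [X → . E A], [X → . g] }  — shift
  I7: { [E → / .] }  — reduce
  I8: { [E → . /], [X → . ; X], [X → . E A], [X → . g], [X → ; . X] }  — shift
  I9: { [A → . /], [A → . c A X], [A → . g A], [X → E . A] }  — shift
  I10: { [A → c A X .] }  — reduce
  I11: { [X → g .] }  — reduce
  I12: { [X → E A .] }  — reduce
  I13: { [X → ; X .] }  — reduce

Every state is either a pure shift/goto state or contains exactly one complete item and nothing to shift — no conflicts. The grammar is LR(0).

Answer: Yes, the grammar is LR(0)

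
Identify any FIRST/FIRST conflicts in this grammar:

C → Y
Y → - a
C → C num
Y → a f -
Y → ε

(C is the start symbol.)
A FIRST/FIRST conflict occurs when two productions N → α and N → β for the same non-terminal have FIRST(α) ∩ FIRST(β) ≠ ∅ (with ε ∈ FIRST of a nullable right-hand side, so two nullable alternatives also conflict).

FIRST sets of the non-terminals at (or reachable through a nullable prefix from) the front of some alternative:
  FIRST(Y) = { '-', 'a', ε }
  FIRST(C) = { '-', 'a', 'num', ε }

Productions for C:
  C → Y: FIRST = { '-', 'a', ε }
  C → C num: FIRST = { '-', 'a', 'num' }
Productions for Y:
  Y → - a: FIRST = { '-' }
  Y → a f -: FIRST = { 'a' }
  Y → ε: FIRST = { ε }

Conflict for C: C → Y and C → C num
  Overlap: { '-', 'a' }

Answer: Yes. C → Y / C → C num on { '-', 'a' }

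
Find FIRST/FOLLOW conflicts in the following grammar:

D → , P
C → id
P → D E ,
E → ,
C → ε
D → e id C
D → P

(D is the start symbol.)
Nullable non-terminals: C.

C: nullable alternative(s) C → ε; FOLLOW(C) = { $, ',' }
  C → id: FIRST \ {ε} = { 'id' } — disjoint from FOLLOW(C)
  C → ε: FIRST \ {ε} = { } — this is the only nullable alternative, skip

D, E, P have no nullable alternative, so no FIRST/FOLLOW check is needed there.

No FIRST/FOLLOW conflicts found.

Answer: No FIRST/FOLLOW conflicts.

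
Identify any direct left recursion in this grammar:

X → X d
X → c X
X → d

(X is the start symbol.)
X → X d: LEFT RECURSIVE (starts with X)
X → c X: starts with c
X → d: starts with d

The grammar has direct left recursion on: X.

Answer: Yes, X is left-recursive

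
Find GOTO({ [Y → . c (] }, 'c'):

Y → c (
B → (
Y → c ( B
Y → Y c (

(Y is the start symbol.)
{ [Y → c . (] }

GOTO(I, 'c') = CLOSURE({ [A → αX.β] : [A → α.Xβ] ∈ I, X = 'c' })

Items with dot before 'c', with the dot advanced:
  [Y → . c (] → [Y → c . (]
Closure adds nothing (no advanced item has the dot before a non-terminal).

GOTO = { [Y → c . (] }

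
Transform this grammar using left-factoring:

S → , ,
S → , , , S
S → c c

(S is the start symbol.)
Left-factoring transforms A → αβ₁ | αβ₂ into A → αA' and A' → β₁ | β₂
(α is the longest common prefix among the alternatives). Repeat until
no nonterminal has two alternatives with a common prefix.

Round 1: S has alternatives sharing prefix ', ,'. Introduce S': S → , , S'
  Add: S' → ε
  Add: S' → , S

No remaining common prefixes — done.

Resulting grammar:
S → , , S'
S' → ε
S' → , S
S → c c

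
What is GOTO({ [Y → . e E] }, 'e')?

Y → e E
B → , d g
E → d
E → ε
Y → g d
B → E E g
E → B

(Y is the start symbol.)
GOTO(I, 'e') = CLOSURE({ [A → αX.β] : [A → α.Xβ] ∈ I, X = 'e' })

Items with dot before 'e', with the dot advanced:
  [Y → . e E] → [Y → e . E]
Closure of the advanced items:
  [Y → e . E] has the dot before E: add [E → . d], [E → .], [E → . B]
  [E → . B] has the dot before B: add [B → . , d g], [B → . E E g]

GOTO = { [B → . , d g], [B → . E E g], [E → . B], [E → . d], [E → .], [Y → e . E] }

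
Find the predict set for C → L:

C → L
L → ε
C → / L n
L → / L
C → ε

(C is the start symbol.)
{ $, '/' }

PREDICT(C → L) = (FIRST(RHS) \ {ε}) ∪ (FOLLOW(C) if ε ∈ FIRST(RHS), i.e. RHS ⇒* ε)
FIRST(L) = { '/', ε }
FIRST(L) = { '/', ε }
ε ∈ FIRST(L) (the right-hand side is nullable), so add FOLLOW(C) = { $ }
PREDICT(C → L) = { $, '/' }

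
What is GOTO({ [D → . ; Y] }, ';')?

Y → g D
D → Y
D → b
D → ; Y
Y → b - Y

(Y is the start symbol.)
GOTO(I, ';') = CLOSURE({ [A → αX.β] : [A → α.Xβ] ∈ I, X = ';' })

Items with dot before ';', with the dot advanced:
  [D → . ; Y] → [D → ; . Y]
Closure of the advanced items:
  [D → ; . Y] has the dot before Y: add [Y → . g D], [Y → . b - Y]

GOTO = { [D → ; . Y], [Y → . b - Y], [Y → . g D] }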